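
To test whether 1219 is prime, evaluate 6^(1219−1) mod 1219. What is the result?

731

6^1 ≡ 6 (mod 1219)
6^2 ≡ 6^2 = 36 ≡ 36 (mod 1219)
6^4 ≡ 36^2 = 1296 ≡ 77 (mod 1219)
6^8 ≡ 77^2 = 5929 ≡ 1053 (mod 1219)
6^16 ≡ 1053^2 = 1108809 ≡ 738 (mod 1219)
6^32 ≡ 738^2 = 544644 ≡ 970 (mod 1219)
6^64 ≡ 970^2 = 940900 ≡ 1051 (mod 1219)
6^128 ≡ 1051^2 = 1104601 ≡ 187 (mod 1219)
6^256 ≡ 187^2 = 34969 ≡ 837 (mod 1219)
6^512 ≡ 837^2 = 700569 ≡ 863 (mod 1219)
6^1024 ≡ 863^2 = 744769 ≡ 1179 (mod 1219)
1218 = 1024 + 128 + 64 + 2 in binary powers of 2.
So 6^1218 ≡ 1179 · 187 · 1051 · 36 ≡ 731 (mod 1219).
Since 731 ≠ 1, base 6 is a Fermat witness: 1219 is composite.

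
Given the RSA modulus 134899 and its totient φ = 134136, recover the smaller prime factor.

277

φ(n) = (p−1)(q−1) = n − (p+q) + 1, so p + q = 134899 − 134136 + 1 = 764.
p and q are the roots of t² − 764t + 134899 = 0.
Discriminant: 764² − 4·134899 = 583696 − 539596 = 44100; √44100 = 210.
q = (764 − 210)/2 = 277, p = (764 + 210)/2 = 487.
Check: 277 · 487 = 134899.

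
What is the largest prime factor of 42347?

53

42347 = 17 · 2491
2491 = 47 · 53
53 is prime.
So 42347 = 17 · 47 · 53; the largest prime factor is 53.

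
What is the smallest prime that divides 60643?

11

60643 is odd.
Digit sum 19, not divisible by 3.
Ends in 3: not divisible by 5.
7: 60643 = 7·8663 + 2
11: 60643 = 11·5513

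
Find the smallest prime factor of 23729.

23729 is odd.
Digit sum 23, not divisible by 3.
Ends in 9: not divisible by 5.
7: 23729 = 7·3389 + 6
11: 23729 = 11·2157 + 2
13: 23729 = 13·1825 + 4
17: 23729 = 17·1395 + 14
19: 23729 = 19·1248 + 17
23: 23729 = 23·1031 + 16
29: 23729 = 29·818 + 7
31: 23729 = 31·765 + 14
37: 23729 = 37·641 + 12
41: 23729 = 41·578 + 31
43: 23729 = 43·551 + 36
47: 23729 = 47·504 + 41
53: 23729 = 53·447 + 38
59: 23729 = 59·402 + 11
61: 23729 = 61·389

61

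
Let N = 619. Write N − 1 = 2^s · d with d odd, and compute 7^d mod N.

619 − 1 = 618 = 2^1 · 309, so d = 309.
7^1 ≡ 7 (mod 619)
7^2 ≡ 7^2 = 49 ≡ 49 (mod 619)
7^4 ≡ 49^2 = 2401 ≡ 544 (mod 619)
7^8 ≡ 544^2 = 295936 ≡ 54 (mod 619)
7^16 ≡ 54^2 = 2916 ≡ 440 (mod 619)
7^32 ≡ 440^2 = 193600 ≡ 472 (mod 619)
7^64 ≡ 472^2 = 222784 ≡ 563 (mod 619)
7^128 ≡ 563^2 = 316969 ≡ 41 (mod 619)
7^256 ≡ 41^2 = 1681 ≡ 443 (mod 619)
309 = 256 + 32 + 16 + 4 + 1 in binary powers of 2.
So 7^309 ≡ 443 · 472 · 440 · 544 · 7 ≡ 1 (mod 619).
Since 7^d ≡ 1 (mod 619), base 7 does not prove 619 composite.

1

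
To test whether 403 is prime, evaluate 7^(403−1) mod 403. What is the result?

7^1 ≡ 7 (mod 403)
7^2 ≡ 7^2 = 49 ≡ 49 (mod 403)
7^4 ≡ 49^2 = 2401 ≡ 386 (mod 403)
7^8 ≡ 386^2 = 148996 ≡ 289 (mod 403)
7^16 ≡ 289^2 = 83521 ≡ 100 (mod 403)
7^32 ≡ 100^2 = 10000 ≡ 328 (mod 403)
7^64 ≡ 328^2 = 107584 ≡ 386 (mod 403)
7^128 ≡ 386^2 = 148996 ≡ 289 (mod 403)
7^256 ≡ 289^2 = 83521 ≡ 100 (mod 403)
402 = 256 + 128 + 16 + 2 in binary powers of 2.
So 7^402 ≡ 100 · 289 · 100 · 49 ≡ 233 (mod 403).
Since 233 ≠ 1, base 7 is a Fermat witness: 403 is composite.

233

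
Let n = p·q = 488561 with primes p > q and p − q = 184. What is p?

797

Since p = q + 184, we have 488561 = q(q + 184), so q² + 184q − 488561 = 0.
Discriminant: 184² + 4·488561 = 33856 + 1954244 = 1988100; √1988100 = 1410.
q = (−184 + 1410)/2 = 613, and p = q + 184 = 797.
Check: 613 · 797 = 488561.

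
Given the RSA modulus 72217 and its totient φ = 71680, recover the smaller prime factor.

φ(n) = (p−1)(q−1) = n − (p+q) + 1, so p + q = 72217 − 71680 + 1 = 538.
p and q are the roots of t² − 538t + 72217 = 0.
Discriminant: 538² − 4·72217 = 289444 − 288868 = 576; √576 = 24.
q = (538 − 24)/2 = 257, p = (538 + 24)/2 = 281.
Check: 257 · 281 = 72217.

257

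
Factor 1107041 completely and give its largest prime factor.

1107041 = 13 · 85157
85157 = 31 · 2747
2747 = 41 · 67
67 is prime.
So 1107041 = 13 · 31 · 41 · 67; the largest prime factor is 67.

67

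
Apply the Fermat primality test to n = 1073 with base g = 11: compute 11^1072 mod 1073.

11^1 ≡ 11 (mod 1073)
11^2 ≡ 11^2 = 121 ≡ 121 (mod 1073)
11^4 ≡ 121^2 = 14641 ≡ 692 (mod 1073)
11^8 ≡ 692^2 = 478864 ≡ 306 (mod 1073)
11^16 ≡ 306^2 = 93636 ≡ 285 (mod 1073)
11^32 ≡ 285^2 = 81225 ≡ 750 (mod 1073)
11^64 ≡ 750^2 = 562500 ≡ 248 (mod 1073)
11^128 ≡ 248^2 = 61504 ≡ 343 (mod 1073)
11^256 ≡ 343^2 = 117649 ≡ 692 (mod 1073)
11^512 ≡ 692^2 = 478864 ≡ 306 (mod 1073)
11^1024 ≡ 306^2 = 93636 ≡ 285 (mod 1073)
1072 = 1024 + 32 + 16 in binary powers of 2.
So 11^1072 ≡ 285 · 750 · 285 ≡ 248 (mod 1073).
Since 248 ≠ 1, base 11 is a Fermat witness: 1073 is composite.

248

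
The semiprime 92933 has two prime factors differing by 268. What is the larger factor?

Since p = q + 268, we have 92933 = q(q + 268), so q² + 268q − 92933 = 0.
Discriminant: 268² + 4·92933 = 71824 + 371732 = 443556; √443556 = 666.
q = (−268 + 666)/2 = 199, and p = q + 268 = 467.
Check: 199 · 467 = 92933.

467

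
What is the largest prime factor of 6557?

83

6557 = 79 · 83
83 is prime.
So 6557 = 79 · 83; the largest prime factor is 83.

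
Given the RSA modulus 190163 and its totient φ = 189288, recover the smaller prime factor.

φ(n) = (p−1)(q−1) = n − (p+q) + 1, so p + q = 190163 − 189288 + 1 = 876.
p and q are the roots of t² − 876t + 190163 = 0.
Discriminant: 876² − 4·190163 = 767376 − 760652 = 6724; √6724 = 82.
q = (876 − 82)/2 = 397, p = (876 + 82)/2 = 479.
Check: 397 · 479 = 190163.

397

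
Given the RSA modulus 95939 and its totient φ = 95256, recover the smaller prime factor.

197

φ(n) = (p−1)(q−1) = n − (p+q) + 1, so p + q = 95939 − 95256 + 1 = 684.
p and q are the roots of t² − 684t + 95939 = 0.
Discriminant: 684² − 4·95939 = 467856 − 383756 = 84100; √84100 = 290.
q = (684 − 290)/2 = 197, p = (684 + 290)/2 = 487.
Check: 197 · 487 = 95939.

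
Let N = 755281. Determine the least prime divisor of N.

37

755281 is odd.
Digit sum 28, not divisible by 3.
Ends in 1: not divisible by 5.
7: 755281 = 7·107897 + 2
11: 755281 = 11·68661 + 10
13: 755281 = 13·58098 + 7
17: 755281 = 17·44428 + 5
19: 755281 = 19·39751 + 12
23: 755281 = 23·32838 + 7
29: 755281 = 29·26044 + 5
31: 755281 = 31·24363 + 28
37: 755281 = 37·20413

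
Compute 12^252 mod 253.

12^1 ≡ 12 (mod 253)
12^2 ≡ 12^2 = 144 ≡ 144 (mod 253)
12^4 ≡ 144^2 = 20736 ≡ 243 (mod 253)
12^8 ≡ 243^2 = 59049 ≡ 100 (mod 253)
12^16 ≡ 100^2 = 10000 ≡ 133 (mod 253)
12^32 ≡ 133^2 = 17689 ≡ 232 (mod 253)
12^64 ≡ 232^2 = 53824 ≡ 188 (mod 253)
12^128 ≡ 188^2 = 35344 ≡ 177 (mod 253)
252 = 128 + 64 + 32 + 16 + 8 + 4 in binary powers of 2.
So 12^252 ≡ 177 · 188 · 232 · 133 · 100 · 243 ≡ 232 (mod 253).
Since 232 ≠ 1, base 12 is a Fermat witness: 253 is composite.

232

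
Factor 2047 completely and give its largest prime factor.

2047 = 23 · 89
89 is prime.
So 2047 = 23 · 89; the largest prime factor is 89.

89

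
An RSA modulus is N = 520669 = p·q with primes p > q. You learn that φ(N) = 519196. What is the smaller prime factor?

φ(n) = (p−1)(q−1) = n − (p+q) + 1, so p + q = 520669 − 519196 + 1 = 1474.
p and q are the roots of t² − 1474t + 520669 = 0.
Discriminant: 1474² − 4·520669 = 2172676 − 2082676 = 90000; √90000 = 300.
q = (1474 − 300)/2 = 587, p = (1474 + 300)/2 = 887.
Check: 587 · 887 = 520669.

587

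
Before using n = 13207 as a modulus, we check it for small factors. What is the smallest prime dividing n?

47

13207 is odd.
Digit sum 13, not divisible by 3.
Ends in 7: not divisible by 5.
7: 13207 = 7·1886 + 5
11: 13207 = 11·1200 + 7
13: 13207 = 13·1015 + 12
17: 13207 = 17·776 + 15
19: 13207 = 19·695 + 2
23: 13207 = 23·574 + 5
29: 13207 = 29·455 + 12
31: 13207 = 31·426 + 1
37: 13207 = 37·356 + 35
41: 13207 = 41·322 + 5
43: 13207 = 43·307 + 6
47: 13207 = 47·281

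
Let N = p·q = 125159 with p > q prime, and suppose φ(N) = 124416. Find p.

φ(n) = (p−1)(q−1) = n − (p+q) + 1, so p + q = 125159 − 124416 + 1 = 744.
p and q are the roots of t² − 744t + 125159 = 0.
Discriminant: 744² − 4·125159 = 553536 − 500636 = 52900; √52900 = 230.
q = (744 − 230)/2 = 257, p = (744 + 230)/2 = 487.
Check: 257 · 487 = 125159.

487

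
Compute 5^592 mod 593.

1

5^1 ≡ 5 (mod 593)
5^2 ≡ 5^2 = 25 ≡ 25 (mod 593)
5^4 ≡ 25^2 = 625 ≡ 32 (mod 593)
5^8 ≡ 32^2 = 1024 ≡ 431 (mod 593)
5^16 ≡ 431^2 = 185761 ≡ 152 (mod 593)
5^32 ≡ 152^2 = 23104 ≡ 570 (mod 593)
5^64 ≡ 570^2 = 324900 ≡ 529 (mod 593)
5^128 ≡ 529^2 = 279841 ≡ 538 (mod 593)
5^256 ≡ 538^2 = 289444 ≡ 60 (mod 593)
5^512 ≡ 60^2 = 3600 ≡ 42 (mod 593)
592 = 512 + 64 + 16 in binary powers of 2.
So 5^592 ≡ 42 · 529 · 152 ≡ 1 (mod 593).
Since the result is 1, base 5 gives no evidence that 593 is composite.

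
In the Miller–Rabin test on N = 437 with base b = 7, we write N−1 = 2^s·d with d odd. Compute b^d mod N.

437 − 1 = 436 = 2^2 · 109, so d = 109.
7^1 ≡ 7 (mod 437)
7^2 ≡ 7^2 = 49 ≡ 49 (mod 437)
7^4 ≡ 49^2 = 2401 ≡ 216 (mod 437)
7^8 ≡ 216^2 = 46656 ≡ 334 (mod 437)
7^16 ≡ 334^2 = 111556 ≡ 121 (mod 437)
7^32 ≡ 121^2 = 14641 ≡ 220 (mod 437)
7^64 ≡ 220^2 = 48400 ≡ 330 (mod 437)
109 = 64 + 32 + 8 + 4 + 1 in binary powers of 2.
So 7^109 ≡ 330 · 220 · 334 · 216 · 7 ≡ 102 (mod 437).
Squaring chain: 102 → 353; never reaches −1, so base 7 is a Miller–Rabin witness that 437 is composite.

102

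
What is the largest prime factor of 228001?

83

228001 = 41 · 5561
5561 = 67 · 83
83 is prime.
So 228001 = 41 · 67 · 83; the largest prime factor is 83.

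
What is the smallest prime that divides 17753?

17753 is odd.
Digit sum 23, not divisible by 3.
Ends in 3: not divisible by 5.
7: 17753 = 7·2536 + 1
11: 17753 = 11·1613 + 10
13: 17753 = 13·1365 + 8
17: 17753 = 17·1044 + 5
19: 17753 = 19·934 + 7
23: 17753 = 23·771 + 20
29: 17753 = 29·612 + 5
31: 17753 = 31·572 + 21
37: 17753 = 37·479 + 30
41: 17753 = 41·433

41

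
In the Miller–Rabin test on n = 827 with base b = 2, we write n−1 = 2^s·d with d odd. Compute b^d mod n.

827 − 1 = 826 = 2^1 · 413, so d = 413.
2^1 ≡ 2 (mod 827)
2^2 ≡ 2^2 = 4 ≡ 4 (mod 827)
2^4 ≡ 4^2 = 16 ≡ 16 (mod 827)
2^8 ≡ 16^2 = 256 ≡ 256 (mod 827)
2^16 ≡ 256^2 = 65536 ≡ 203 (mod 827)
2^32 ≡ 203^2 = 41209 ≡ 686 (mod 827)
2^64 ≡ 686^2 = 470596 ≡ 33 (mod 827)
2^128 ≡ 33^2 = 1089 ≡ 262 (mod 827)
2^256 ≡ 262^2 = 68644 ≡ 3 (mod 827)
413 = 256 + 128 + 16 + 8 + 4 + 1 in binary powers of 2.
So 2^413 ≡ 3 · 262 · 203 · 256 · 16 · 2 ≡ 826 (mod 827).
Since 2^d ≡ 826 (mod 827), base 2 does not prove 827 composite.

826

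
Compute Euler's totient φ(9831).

Factor: 9831 = 3 · 29 · 113.
φ(9831) = (3−1) · (29−1) · (113−1) = 2 · 28 · 112 = 6272.

6272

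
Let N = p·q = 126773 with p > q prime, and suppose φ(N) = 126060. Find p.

383

φ(n) = (p−1)(q−1) = n − (p+q) + 1, so p + q = 126773 − 126060 + 1 = 714.
p and q are the roots of t² − 714t + 126773 = 0.
Discriminant: 714² − 4·126773 = 509796 − 507092 = 2704; √2704 = 52.
q = (714 − 52)/2 = 331, p = (714 + 52)/2 = 383.
Check: 331 · 383 = 126773.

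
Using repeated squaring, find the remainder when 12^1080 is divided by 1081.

98

12^1 ≡ 12 (mod 1081)
12^2 ≡ 12^2 = 144 ≡ 144 (mod 1081)
12^4 ≡ 144^2 = 20736 ≡ 197 (mod 1081)
12^8 ≡ 197^2 = 38809 ≡ 974 (mod 1081)
12^16 ≡ 974^2 = 948676 ≡ 639 (mod 1081)
12^32 ≡ 639^2 = 408321 ≡ 784 (mod 1081)
12^64 ≡ 784^2 = 614656 ≡ 648 (mod 1081)
12^128 ≡ 648^2 = 419904 ≡ 476 (mod 1081)
12^256 ≡ 476^2 = 226576 ≡ 647 (mod 1081)
12^512 ≡ 647^2 = 418609 ≡ 262 (mod 1081)
12^1024 ≡ 262^2 = 68644 ≡ 541 (mod 1081)
1080 = 1024 + 32 + 16 + 8 in binary powers of 2.
So 12^1080 ≡ 541 · 784 · 639 · 974 ≡ 98 (mod 1081).
Since 98 ≠ 1, base 12 is a Fermat witness: 1081 is composite.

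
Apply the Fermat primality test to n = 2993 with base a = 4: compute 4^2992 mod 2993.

1205

4^1 ≡ 4 (mod 2993)
4^2 ≡ 4^2 = 16 ≡ 16 (mod 2993)
4^4 ≡ 16^2 = 256 ≡ 256 (mod 2993)
4^8 ≡ 256^2 = 65536 ≡ 2683 (mod 2993)
4^16 ≡ 2683^2 = 7198489 ≡ 324 (mod 2993)
4^32 ≡ 324^2 = 104976 ≡ 221 (mod 2993)
4^64 ≡ 221^2 = 48841 ≡ 953 (mod 2993)
4^128 ≡ 953^2 = 908209 ≡ 1330 (mod 2993)
4^256 ≡ 1330^2 = 1768900 ≡ 37 (mod 2993)
4^512 ≡ 37^2 = 1369 ≡ 1369 (mod 2993)
4^1024 ≡ 1369^2 = 1874161 ≡ 543 (mod 2993)
4^2048 ≡ 543^2 = 294849 ≡ 1535 (mod 2993)
2992 = 2048 + 512 + 256 + 128 + 32 + 16 in binary powers of 2.
So 4^2992 ≡ 1535 · 1369 · 37 · 1330 · 221 · 324 ≡ 1205 (mod 2993).
Since 1205 ≠ 1, base 4 is a Fermat witness: 2993 is composite.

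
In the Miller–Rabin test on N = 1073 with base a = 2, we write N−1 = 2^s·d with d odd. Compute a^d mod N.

540

1073 − 1 = 1072 = 2^4 · 67, so d = 67.
2^1 ≡ 2 (mod 1073)
2^2 ≡ 2^2 = 4 ≡ 4 (mod 1073)
2^4 ≡ 4^2 = 16 ≡ 16 (mod 1073)
2^8 ≡ 16^2 = 256 ≡ 256 (mod 1073)
2^16 ≡ 256^2 = 65536 ≡ 83 (mod 1073)
2^32 ≡ 83^2 = 6889 ≡ 451 (mod 1073)
2^64 ≡ 451^2 = 203401 ≡ 604 (mod 1073)
67 = 64 + 2 + 1 in binary powers of 2.
So 2^67 ≡ 604 · 4 · 2 ≡ 540 (mod 1073).
Squaring chain: 540 → 817 → 83 → 451; never reaches −1, so base 2 is a Miller–Rabin witness that 1073 is composite.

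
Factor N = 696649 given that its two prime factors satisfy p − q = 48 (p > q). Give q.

Since p = q + 48, we have 696649 = q(q + 48), so q² + 48q − 696649 = 0.
Discriminant: 48² + 4·696649 = 2304 + 2786596 = 2788900; √2788900 = 1670.
q = (−48 + 1670)/2 = 811, and p = q + 48 = 859.
Check: 811 · 859 = 696649.

811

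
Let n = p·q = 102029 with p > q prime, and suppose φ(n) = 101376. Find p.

397

φ(n) = (p−1)(q−1) = n − (p+q) + 1, so p + q = 102029 − 101376 + 1 = 654.
p and q are the roots of t² − 654t + 102029 = 0.
Discriminant: 654² − 4·102029 = 427716 − 408116 = 19600; √19600 = 140.
q = (654 − 140)/2 = 257, p = (654 + 140)/2 = 397.
Check: 257 · 397 = 102029.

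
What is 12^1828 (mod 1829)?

1192

12^1 ≡ 12 (mod 1829)
12^2 ≡ 12^2 = 144 ≡ 144 (mod 1829)
12^4 ≡ 144^2 = 20736 ≡ 617 (mod 1829)
12^8 ≡ 617^2 = 380689 ≡ 257 (mod 1829)
12^16 ≡ 257^2 = 66049 ≡ 205 (mod 1829)
12^32 ≡ 205^2 = 42025 ≡ 1787 (mod 1829)
12^64 ≡ 1787^2 = 3193369 ≡ 1764 (mod 1829)
12^128 ≡ 1764^2 = 3111696 ≡ 567 (mod 1829)
12^256 ≡ 567^2 = 321489 ≡ 1414 (mod 1829)
12^512 ≡ 1414^2 = 1999396 ≡ 299 (mod 1829)
12^1024 ≡ 299^2 = 89401 ≡ 1609 (mod 1829)
1828 = 1024 + 512 + 256 + 32 + 4 in binary powers of 2.
So 12^1828 ≡ 1609 · 299 · 1414 · 1787 · 617 ≡ 1192 (mod 1829).
Since 1192 ≠ 1, base 12 is a Fermat witness: 1829 is composite.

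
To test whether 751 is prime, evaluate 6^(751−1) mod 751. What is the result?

6^1 ≡ 6 (mod 751)
6^2 ≡ 6^2 = 36 ≡ 36 (mod 751)
6^4 ≡ 36^2 = 1296 ≡ 545 (mod 751)
6^8 ≡ 545^2 = 297025 ≡ 380 (mod 751)
6^16 ≡ 380^2 = 144400 ≡ 208 (mod 751)
6^32 ≡ 208^2 = 43264 ≡ 457 (mod 751)
6^64 ≡ 457^2 = 208849 ≡ 71 (mod 751)
6^128 ≡ 71^2 = 5041 ≡ 535 (mod 751)
6^256 ≡ 535^2 = 286225 ≡ 94 (mod 751)
6^512 ≡ 94^2 = 8836 ≡ 575 (mod 751)
750 = 512 + 128 + 64 + 32 + 8 + 4 + 2 in binary powers of 2.
So 6^750 ≡ 575 · 535 · 71 · 457 · 380 · 545 · 36 ≡ 1 (mod 751).
Since the result is 1, base 6 gives no evidence that 751 is composite.

1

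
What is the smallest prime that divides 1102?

1102 is even: 2 divides it.

2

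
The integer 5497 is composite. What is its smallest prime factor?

5497 is odd.
Digit sum 25, not divisible by 3.
Ends in 7: not divisible by 5.
7: 5497 = 7·785 + 2
11: 5497 = 11·499 + 8
13: 5497 = 13·422 + 11
17: 5497 = 17·323 + 6
19: 5497 = 19·289 + 6
23: 5497 = 23·239

23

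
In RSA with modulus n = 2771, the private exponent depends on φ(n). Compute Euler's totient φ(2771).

Factor: 2771 = 17 · 163.
φ(2771) = (17−1) · (163−1) = 16 · 162 = 2592.

2592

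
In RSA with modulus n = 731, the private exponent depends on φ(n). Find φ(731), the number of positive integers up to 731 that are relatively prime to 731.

Factor: 731 = 17 · 43.
φ(731) = (17−1) · (43−1) = 16 · 42 = 672.

672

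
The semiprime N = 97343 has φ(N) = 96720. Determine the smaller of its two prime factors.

φ(n) = (p−1)(q−1) = n − (p+q) + 1, so p + q = 97343 − 96720 + 1 = 624.
p and q are the roots of t² − 624t + 97343 = 0.
Discriminant: 624² − 4·97343 = 389376 − 389372 = 4; √4 = 2.
q = (624 − 2)/2 = 311, p = (624 + 2)/2 = 313.
Check: 311 · 313 = 97343.

311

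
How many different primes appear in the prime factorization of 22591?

3

22591 = 19 · 1189
1189 = 29 · 41
22591 = 19 · 29 · 41, which has 3 distinct prime factors.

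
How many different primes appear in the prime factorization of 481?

481 = 13 · 37
481 = 13 · 37, which has 2 distinct prime factors.

2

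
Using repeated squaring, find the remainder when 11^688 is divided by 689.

11^1 ≡ 11 (mod 689)
11^2 ≡ 11^2 = 121 ≡ 121 (mod 689)
11^4 ≡ 121^2 = 14641 ≡ 172 (mod 689)
11^8 ≡ 172^2 = 29584 ≡ 646 (mod 689)
11^16 ≡ 646^2 = 417316 ≡ 471 (mod 689)
11^32 ≡ 471^2 = 221841 ≡ 672 (mod 689)
11^64 ≡ 672^2 = 451584 ≡ 289 (mod 689)
11^128 ≡ 289^2 = 83521 ≡ 152 (mod 689)
11^256 ≡ 152^2 = 23104 ≡ 367 (mod 689)
11^512 ≡ 367^2 = 134689 ≡ 334 (mod 689)
688 = 512 + 128 + 32 + 16 in binary powers of 2.
So 11^688 ≡ 334 · 152 · 672 · 471 ≡ 289 (mod 689).
Since 289 ≠ 1, base 11 is a Fermat witness: 689 is composite.

289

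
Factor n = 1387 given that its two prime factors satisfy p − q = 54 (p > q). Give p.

73

Since p = q + 54, we have 1387 = q(q + 54), so q² + 54q − 1387 = 0.
Discriminant: 54² + 4·1387 = 2916 + 5548 = 8464; √8464 = 92.
q = (−54 + 92)/2 = 19, and p = q + 54 = 73.
Check: 19 · 73 = 1387.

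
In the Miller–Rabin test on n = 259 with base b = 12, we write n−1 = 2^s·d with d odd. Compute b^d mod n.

174

259 − 1 = 258 = 2^1 · 129, so d = 129.
12^1 ≡ 12 (mod 259)
12^2 ≡ 12^2 = 144 ≡ 144 (mod 259)
12^4 ≡ 144^2 = 20736 ≡ 16 (mod 259)
12^8 ≡ 16^2 = 256 ≡ 256 (mod 259)
12^16 ≡ 256^2 = 65536 ≡ 9 (mod 259)
12^32 ≡ 9^2 = 81 ≡ 81 (mod 259)
12^64 ≡ 81^2 = 6561 ≡ 86 (mod 259)
12^128 ≡ 86^2 = 7396 ≡ 144 (mod 259)
129 = 128 + 1 in binary powers of 2.
So 12^129 ≡ 144 · 12 ≡ 174 (mod 259).
Squaring chain: 174; never reaches −1, so base 12 is a Miller–Rabin witness that 259 is composite.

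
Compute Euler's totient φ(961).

Factor: 961 = 31^2.
φ(961) = 31^1·(31−1) = 930.

930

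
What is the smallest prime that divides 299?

13

299 is odd.
Digit sum 20, not divisible by 3.
Ends in 9: not divisible by 5.
7: 299 = 7·42 + 5
11: 299 = 11·27 + 2
13: 299 = 13·23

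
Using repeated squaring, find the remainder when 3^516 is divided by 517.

3^1 ≡ 3 (mod 517)
3^2 ≡ 3^2 = 9 ≡ 9 (mod 517)
3^4 ≡ 9^2 = 81 ≡ 81 (mod 517)
3^8 ≡ 81^2 = 6561 ≡ 357 (mod 517)
3^16 ≡ 357^2 = 127449 ≡ 267 (mod 517)
3^32 ≡ 267^2 = 71289 ≡ 460 (mod 517)
3^64 ≡ 460^2 = 211600 ≡ 147 (mod 517)
3^128 ≡ 147^2 = 21609 ≡ 412 (mod 517)
3^256 ≡ 412^2 = 169744 ≡ 168 (mod 517)
3^512 ≡ 168^2 = 28224 ≡ 306 (mod 517)
516 = 512 + 4 in binary powers of 2.
So 3^516 ≡ 306 · 81 ≡ 487 (mod 517).
Since 487 ≠ 1, base 3 is a Fermat witness: 517 is composite.

487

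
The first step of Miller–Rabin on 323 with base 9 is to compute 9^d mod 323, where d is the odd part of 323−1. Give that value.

323 − 1 = 322 = 2^1 · 161, so d = 161.
9^1 ≡ 9 (mod 323)
9^2 ≡ 9^2 = 81 ≡ 81 (mod 323)
9^4 ≡ 81^2 = 6561 ≡ 101 (mod 323)
9^8 ≡ 101^2 = 10201 ≡ 188 (mod 323)
9^16 ≡ 188^2 = 35344 ≡ 137 (mod 323)
9^32 ≡ 137^2 = 18769 ≡ 35 (mod 323)
9^64 ≡ 35^2 = 1225 ≡ 256 (mod 323)
9^128 ≡ 256^2 = 65536 ≡ 290 (mod 323)
161 = 128 + 32 + 1 in binary powers of 2.
So 9^161 ≡ 290 · 35 · 9 ≡ 264 (mod 323).
Squaring chain: 264; never reaches −1, so base 9 is a Miller–Rabin witness that 323 is composite.

264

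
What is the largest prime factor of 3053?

71

3053 = 43 · 71
71 is prime.
So 3053 = 43 · 71; the largest prime factor is 71.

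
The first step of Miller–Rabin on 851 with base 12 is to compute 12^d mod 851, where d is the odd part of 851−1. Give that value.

851 − 1 = 850 = 2^1 · 425, so d = 425.
12^1 ≡ 12 (mod 851)
12^2 ≡ 12^2 = 144 ≡ 144 (mod 851)
12^4 ≡ 144^2 = 20736 ≡ 312 (mod 851)
12^8 ≡ 312^2 = 97344 ≡ 330 (mod 851)
12^16 ≡ 330^2 = 108900 ≡ 823 (mod 851)
12^32 ≡ 823^2 = 677329 ≡ 784 (mod 851)
12^64 ≡ 784^2 = 614656 ≡ 234 (mod 851)
12^128 ≡ 234^2 = 54756 ≡ 292 (mod 851)
12^256 ≡ 292^2 = 85264 ≡ 164 (mod 851)
425 = 256 + 128 + 32 + 8 + 1 in binary powers of 2.
So 12^425 ≡ 164 · 292 · 784 · 330 · 12 ≡ 292 (mod 851).
Squaring chain: 292; never reaches −1, so base 12 is a Miller–Rabin witness that 851 is composite.

292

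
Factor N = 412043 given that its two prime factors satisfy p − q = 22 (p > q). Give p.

Since p = q + 22, we have 412043 = q(q + 22), so q² + 22q − 412043 = 0.
Discriminant: 22² + 4·412043 = 484 + 1648172 = 1648656; √1648656 = 1284.
q = (−22 + 1284)/2 = 631, and p = q + 22 = 653.
Check: 631 · 653 = 412043.

653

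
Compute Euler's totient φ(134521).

122880

Factor: 134521 = 17 · 41 · 193.
φ(134521) = (17−1) · (41−1) · (193−1) = 16 · 40 · 192 = 122880.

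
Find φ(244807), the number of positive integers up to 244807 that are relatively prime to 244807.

Factor: 244807 = 31 · 53 · 149.
φ(244807) = (31−1) · (53−1) · (149−1) = 30 · 52 · 148 = 230880.

230880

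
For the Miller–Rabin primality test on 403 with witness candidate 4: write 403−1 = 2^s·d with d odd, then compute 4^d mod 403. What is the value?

376

403 − 1 = 402 = 2^1 · 201, so d = 201.
4^1 ≡ 4 (mod 403)
4^2 ≡ 4^2 = 16 ≡ 16 (mod 403)
4^4 ≡ 16^2 = 256 ≡ 256 (mod 403)
4^8 ≡ 256^2 = 65536 ≡ 250 (mod 403)
4^16 ≡ 250^2 = 62500 ≡ 35 (mod 403)
4^32 ≡ 35^2 = 1225 ≡ 16 (mod 403)
4^64 ≡ 16^2 = 256 ≡ 256 (mod 403)
4^128 ≡ 256^2 = 65536 ≡ 250 (mod 403)
201 = 128 + 64 + 8 + 1 in binary powers of 2.
So 4^201 ≡ 250 · 256 · 250 · 4 ≡ 376 (mod 403).
Squaring chain: 376; never reaches −1, so base 4 is a Miller–Rabin witness that 403 is composite.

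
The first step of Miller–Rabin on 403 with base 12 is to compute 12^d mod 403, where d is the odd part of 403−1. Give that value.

246

403 − 1 = 402 = 2^1 · 201, so d = 201.
12^1 ≡ 12 (mod 403)
12^2 ≡ 12^2 = 144 ≡ 144 (mod 403)
12^4 ≡ 144^2 = 20736 ≡ 183 (mod 403)
12^8 ≡ 183^2 = 33489 ≡ 40 (mod 403)
12^16 ≡ 40^2 = 1600 ≡ 391 (mod 403)
12^32 ≡ 391^2 = 152881 ≡ 144 (mod 403)
12^64 ≡ 144^2 = 20736 ≡ 183 (mod 403)
12^128 ≡ 183^2 = 33489 ≡ 40 (mod 403)
201 = 128 + 64 + 8 + 1 in binary powers of 2.
So 12^201 ≡ 40 · 183 · 40 · 12 ≡ 246 (mod 403).
Squaring chain: 246; never reaches −1, so base 12 is a Miller–Rabin witness that 403 is composite.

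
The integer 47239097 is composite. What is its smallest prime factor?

47239097 is odd.
Digit sum 41, not divisible by 3.
Ends in 7: not divisible by 5.
7: 47239097 = 7·6748442 + 3
11: 47239097 = 11·4294463 + 4
13: 47239097 = 13·3633776 + 9
17: 47239097 = 17·2778770 + 7
19: 47239097 = 19·2486268 + 5
23: 47239097 = 23·2053873 + 18
29: 47239097 = 29·1628934 + 11
31: 47239097 = 31·1523841 + 26
37: 47239097 = 37·1276732 + 13
41: 47239097 = 41·1152173 + 4
43: 47239097 = 43·1098583 + 28
47: 47239097 = 47·1005087 + 8
53: 47239097 = 53·891303 + 38
59: 47239097 = 59·800662 + 39
61: 47239097 = 61·774411 + 26
67: 47239097 = 67·705061 + 10
71: 47239097 = 71·665339 + 28
73: 47239097 = 73·647110 + 67
79: 47239097 = 79·597963 + 20
83: 47239097 = 83·569145 + 62
89: 47239097 = 89·530776 + 33
97: 47239097 = 97·487001

97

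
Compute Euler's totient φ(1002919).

969696

Factor: 1002919 = 53 · 127 · 149.
φ(1002919) = (53−1) · (127−1) · (149−1) = 52 · 126 · 148 = 969696.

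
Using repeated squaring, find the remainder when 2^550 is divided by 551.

245

2^1 ≡ 2 (mod 551)
2^2 ≡ 2^2 = 4 ≡ 4 (mod 551)
2^4 ≡ 4^2 = 16 ≡ 16 (mod 551)
2^8 ≡ 16^2 = 256 ≡ 256 (mod 551)
2^16 ≡ 256^2 = 65536 ≡ 518 (mod 551)
2^32 ≡ 518^2 = 268324 ≡ 538 (mod 551)
2^64 ≡ 538^2 = 289444 ≡ 169 (mod 551)
2^128 ≡ 169^2 = 28561 ≡ 460 (mod 551)
2^256 ≡ 460^2 = 211600 ≡ 16 (mod 551)
2^512 ≡ 16^2 = 256 ≡ 256 (mod 551)
550 = 512 + 32 + 4 + 2 in binary powers of 2.
So 2^550 ≡ 256 · 538 · 16 · 4 ≡ 245 (mod 551).
Since 245 ≠ 1, base 2 is a Fermat witness: 551 is composite.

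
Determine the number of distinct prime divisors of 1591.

2

1591 = 37 · 43
1591 = 37 · 43, which has 2 distinct prime factors.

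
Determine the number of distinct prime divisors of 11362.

4

11362 = 2 · 5681
5681 = 13 · 437
437 = 19 · 23
11362 = 2 · 13 · 19 · 23, which has 4 distinct prime factors.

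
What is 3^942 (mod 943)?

3^1 ≡ 3 (mod 943)
3^2 ≡ 3^2 = 9 ≡ 9 (mod 943)
3^4 ≡ 9^2 = 81 ≡ 81 (mod 943)
3^8 ≡ 81^2 = 6561 ≡ 903 (mod 943)
3^16 ≡ 903^2 = 815409 ≡ 657 (mod 943)
3^32 ≡ 657^2 = 431649 ≡ 698 (mod 943)
3^64 ≡ 698^2 = 487204 ≡ 616 (mod 943)
3^128 ≡ 616^2 = 379456 ≡ 370 (mod 943)
3^256 ≡ 370^2 = 136900 ≡ 165 (mod 943)
3^512 ≡ 165^2 = 27225 ≡ 821 (mod 943)
942 = 512 + 256 + 128 + 32 + 8 + 4 + 2 in binary powers of 2.
So 3^942 ≡ 821 · 165 · 370 · 698 · 903 · 81 · 9 ≡ 278 (mod 943).
Since 278 ≠ 1, base 3 is a Fermat witness: 943 is composite.

278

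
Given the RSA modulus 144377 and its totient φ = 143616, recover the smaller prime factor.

φ(n) = (p−1)(q−1) = n − (p+q) + 1, so p + q = 144377 − 143616 + 1 = 762.
p and q are the roots of t² − 762t + 144377 = 0.
Discriminant: 762² − 4·144377 = 580644 − 577508 = 3136; √3136 = 56.
q = (762 − 56)/2 = 353, p = (762 + 56)/2 = 409.
Check: 353 · 409 = 144377.

353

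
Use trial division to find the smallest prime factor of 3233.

53

3233 is odd.
Digit sum 11, not divisible by 3.
Ends in 3: not divisible by 5.
7: 3233 = 7·461 + 6
11: 3233 = 11·293 + 10
13: 3233 = 13·248 + 9
17: 3233 = 17·190 + 3
19: 3233 = 19·170 + 3
23: 3233 = 23·140 + 13
29: 3233 = 29·111 + 14
31: 3233 = 31·104 + 9
37: 3233 = 37·87 + 14
41: 3233 = 41·78 + 35
43: 3233 = 43·75 + 8
47: 3233 = 47·68 + 37
53: 3233 = 53·61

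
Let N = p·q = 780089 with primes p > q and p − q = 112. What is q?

829

Since p = q + 112, we have 780089 = q(q + 112), so q² + 112q − 780089 = 0.
Discriminant: 112² + 4·780089 = 12544 + 3120356 = 3132900; √3132900 = 1770.
q = (−112 + 1770)/2 = 829, and p = q + 112 = 941.
Check: 829 · 941 = 780089.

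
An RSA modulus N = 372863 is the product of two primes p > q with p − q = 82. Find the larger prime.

Since p = q + 82, we have 372863 = q(q + 82), so q² + 82q − 372863 = 0.
Discriminant: 82² + 4·372863 = 6724 + 1491452 = 1498176; √1498176 = 1224.
q = (−82 + 1224)/2 = 571, and p = q + 82 = 653.
Check: 571 · 653 = 372863.

653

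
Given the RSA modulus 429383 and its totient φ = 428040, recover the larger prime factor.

φ(n) = (p−1)(q−1) = n − (p+q) + 1, so p + q = 429383 − 428040 + 1 = 1344.
p and q are the roots of t² − 1344t + 429383 = 0.
Discriminant: 1344² − 4·429383 = 1806336 − 1717532 = 88804; √88804 = 298.
q = (1344 − 298)/2 = 523, p = (1344 + 298)/2 = 821.
Check: 523 · 821 = 429383.

821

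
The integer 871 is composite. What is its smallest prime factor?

871 is odd.
Digit sum 16, not divisible by 3.
Ends in 1: not divisible by 5.
7: 871 = 7·124 + 3
11: 871 = 11·79 + 2
13: 871 = 13·67

13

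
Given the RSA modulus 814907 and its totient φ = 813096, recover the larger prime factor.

983

φ(n) = (p−1)(q−1) = n − (p+q) + 1, so p + q = 814907 − 813096 + 1 = 1812.
p and q are the roots of t² − 1812t + 814907 = 0.
Discriminant: 1812² − 4·814907 = 3283344 − 3259628 = 23716; √23716 = 154.
q = (1812 − 154)/2 = 829, p = (1812 + 154)/2 = 983.
Check: 829 · 983 = 814907.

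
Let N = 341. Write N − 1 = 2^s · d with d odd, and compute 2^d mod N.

341 − 1 = 340 = 2^2 · 85, so d = 85.
2^1 ≡ 2 (mod 341)
2^2 ≡ 2^2 = 4 ≡ 4 (mod 341)
2^4 ≡ 4^2 = 16 ≡ 16 (mod 341)
2^8 ≡ 16^2 = 256 ≡ 256 (mod 341)
2^16 ≡ 256^2 = 65536 ≡ 64 (mod 341)
2^32 ≡ 64^2 = 4096 ≡ 4 (mod 341)
2^64 ≡ 4^2 = 16 ≡ 16 (mod 341)
85 = 64 + 16 + 4 + 1 in binary powers of 2.
So 2^85 ≡ 16 · 64 · 16 · 2 ≡ 32 (mod 341).
Squaring chain: 32 → 1; never reaches −1, so base 2 is a Miller–Rabin witness that 341 is composite.

32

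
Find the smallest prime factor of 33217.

33217 is odd.
Digit sum 16, not divisible by 3.
Ends in 7: not divisible by 5.
7: 33217 = 7·4745 + 2
11: 33217 = 11·3019 + 8
13: 33217 = 13·2555 + 2
17: 33217 = 17·1953 + 16
19: 33217 = 19·1748 + 5
23: 33217 = 23·1444 + 5
29: 33217 = 29·1145 + 12
31: 33217 = 31·1071 + 16
37: 33217 = 37·897 + 28
41: 33217 = 41·810 + 7
43: 33217 = 43·772 + 21
47: 33217 = 47·706 + 35
53: 33217 = 53·626 + 39
59: 33217 = 59·563

59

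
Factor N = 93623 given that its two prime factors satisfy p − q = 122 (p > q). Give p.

373

Since p = q + 122, we have 93623 = q(q + 122), so q² + 122q − 93623 = 0.
Discriminant: 122² + 4·93623 = 14884 + 374492 = 389376; √389376 = 624.
q = (−122 + 624)/2 = 251, and p = q + 122 = 373.
Check: 251 · 373 = 93623.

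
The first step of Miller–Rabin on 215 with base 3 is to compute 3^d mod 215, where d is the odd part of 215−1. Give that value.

77

215 − 1 = 214 = 2^1 · 107, so d = 107.
3^1 ≡ 3 (mod 215)
3^2 ≡ 3^2 = 9 ≡ 9 (mod 215)
3^4 ≡ 9^2 = 81 ≡ 81 (mod 215)
3^8 ≡ 81^2 = 6561 ≡ 111 (mod 215)
3^16 ≡ 111^2 = 12321 ≡ 66 (mod 215)
3^32 ≡ 66^2 = 4356 ≡ 56 (mod 215)
3^64 ≡ 56^2 = 3136 ≡ 126 (mod 215)
107 = 64 + 32 + 8 + 2 + 1 in binary powers of 2.
So 3^107 ≡ 126 · 56 · 111 · 9 · 3 ≡ 77 (mod 215).
Squaring chain: 77; never reaches −1, so base 3 is a Miller–Rabin witness that 215 is composite.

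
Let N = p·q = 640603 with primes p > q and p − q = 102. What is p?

Since p = q + 102, we have 640603 = q(q + 102), so q² + 102q − 640603 = 0.
Discriminant: 102² + 4·640603 = 10404 + 2562412 = 2572816; √2572816 = 1604.
q = (−102 + 1604)/2 = 751, and p = q + 102 = 853.
Check: 751 · 853 = 640603.

853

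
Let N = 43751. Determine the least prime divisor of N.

43751 is odd.
Digit sum 20, not divisible by 3.
Ends in 1: not divisible by 5.
7: 43751 = 7·6250 + 1
11: 43751 = 11·3977 + 4
13: 43751 = 13·3365 + 6
17: 43751 = 17·2573 + 10
19: 43751 = 19·2302 + 13
23: 43751 = 23·1902 + 5
29: 43751 = 29·1508 + 19
31: 43751 = 31·1411 + 10
37: 43751 = 37·1182 + 17
41: 43751 = 41·1067 + 4
43: 43751 = 43·1017 + 20
47: 43751 = 47·930 + 41
53: 43751 = 53·825 + 26
59: 43751 = 59·741 + 32
61: 43751 = 61·717 + 14
67: 43751 = 67·653

67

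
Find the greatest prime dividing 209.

19

209 = 11 · 19
19 is prime.
So 209 = 11 · 19; the largest prime factor is 19.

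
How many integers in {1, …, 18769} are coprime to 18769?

18632

Factor: 18769 = 137^2.
φ(18769) = 137^1·(137−1) = 18632.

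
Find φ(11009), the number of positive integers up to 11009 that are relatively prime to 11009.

10800

Factor: 11009 = 101 · 109.
φ(11009) = (101−1) · (109−1) = 100 · 108 = 10800.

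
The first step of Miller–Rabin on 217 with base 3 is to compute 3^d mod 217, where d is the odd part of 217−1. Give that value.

217 − 1 = 216 = 2^3 · 27, so d = 27.
3^1 ≡ 3 (mod 217)
3^2 ≡ 3^2 = 9 ≡ 9 (mod 217)
3^4 ≡ 9^2 = 81 ≡ 81 (mod 217)
3^8 ≡ 81^2 = 6561 ≡ 51 (mod 217)
3^16 ≡ 51^2 = 2601 ≡ 214 (mod 217)
27 = 16 + 8 + 2 + 1 in binary powers of 2.
So 3^27 ≡ 214 · 51 · 9 · 3 ≡ 209 (mod 217).
Squaring chain: 209 → 64 → 190; never reaches −1, so base 3 is a Miller–Rabin witness that 217 is composite.

209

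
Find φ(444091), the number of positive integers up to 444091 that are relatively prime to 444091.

412800

Factor: 444091 = 17 · 151 · 173.
φ(444091) = (17−1) · (151−1) · (173−1) = 16 · 150 · 172 = 412800.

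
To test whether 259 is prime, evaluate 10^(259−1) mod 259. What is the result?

1

10^1 ≡ 10 (mod 259)
10^2 ≡ 10^2 = 100 ≡ 100 (mod 259)
10^4 ≡ 100^2 = 10000 ≡ 158 (mod 259)
10^8 ≡ 158^2 = 24964 ≡ 100 (mod 259)
10^16 ≡ 100^2 = 10000 ≡ 158 (mod 259)
10^32 ≡ 158^2 = 24964 ≡ 100 (mod 259)
10^64 ≡ 100^2 = 10000 ≡ 158 (mod 259)
10^128 ≡ 158^2 = 24964 ≡ 100 (mod 259)
10^256 ≡ 100^2 = 10000 ≡ 158 (mod 259)
258 = 256 + 2 in binary powers of 2.
So 10^258 ≡ 158 · 100 ≡ 1 (mod 259).
Since the result is 1, base 10 gives no evidence that 259 is composite.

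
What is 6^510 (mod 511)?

6^1 ≡ 6 (mod 511)
6^2 ≡ 6^2 = 36 ≡ 36 (mod 511)
6^4 ≡ 36^2 = 1296 ≡ 274 (mod 511)
6^8 ≡ 274^2 = 75076 ≡ 470 (mod 511)
6^16 ≡ 470^2 = 220900 ≡ 148 (mod 511)
6^32 ≡ 148^2 = 21904 ≡ 442 (mod 511)
6^64 ≡ 442^2 = 195364 ≡ 162 (mod 511)
6^128 ≡ 162^2 = 26244 ≡ 183 (mod 511)
6^256 ≡ 183^2 = 33489 ≡ 274 (mod 511)
510 = 256 + 128 + 64 + 32 + 16 + 8 + 4 + 2 in binary powers of 2.
So 6^510 ≡ 274 · 183 · 162 · 442 · 148 · 470 · 274 · 36 ≡ 155 (mod 511).
Since 155 ≠ 1, base 6 is a Fermat witness: 511 is composite.

155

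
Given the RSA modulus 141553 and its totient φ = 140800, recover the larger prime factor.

φ(n) = (p−1)(q−1) = n − (p+q) + 1, so p + q = 141553 − 140800 + 1 = 754.
p and q are the roots of t² − 754t + 141553 = 0.
Discriminant: 754² − 4·141553 = 568516 − 566212 = 2304; √2304 = 48.
q = (754 − 48)/2 = 353, p = (754 + 48)/2 = 401.
Check: 353 · 401 = 141553.

401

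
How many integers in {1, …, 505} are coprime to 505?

400

Factor: 505 = 5 · 101.
φ(505) = (5−1) · (101−1) = 4 · 100 = 400.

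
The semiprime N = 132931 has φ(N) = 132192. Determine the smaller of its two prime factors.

307

φ(n) = (p−1)(q−1) = n − (p+q) + 1, so p + q = 132931 − 132192 + 1 = 740.
p and q are the roots of t² − 740t + 132931 = 0.
Discriminant: 740² − 4·132931 = 547600 − 531724 = 15876; √15876 = 126.
q = (740 − 126)/2 = 307, p = (740 + 126)/2 = 433.
Check: 307 · 433 = 132931.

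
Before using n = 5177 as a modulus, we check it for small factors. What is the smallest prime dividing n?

31

5177 is odd.
Digit sum 20, not divisible by 3.
Ends in 7: not divisible by 5.
7: 5177 = 7·739 + 4
11: 5177 = 11·470 + 7
13: 5177 = 13·398 + 3
17: 5177 = 17·304 + 9
19: 5177 = 19·272 + 9
23: 5177 = 23·225 + 2
29: 5177 = 29·178 + 15
31: 5177 = 31·167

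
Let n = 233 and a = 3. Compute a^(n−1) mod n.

3^1 ≡ 3 (mod 233)
3^2 ≡ 3^2 = 9 ≡ 9 (mod 233)
3^4 ≡ 9^2 = 81 ≡ 81 (mod 233)
3^8 ≡ 81^2 = 6561 ≡ 37 (mod 233)
3^16 ≡ 37^2 = 1369 ≡ 204 (mod 233)
3^32 ≡ 204^2 = 41616 ≡ 142 (mod 233)
3^64 ≡ 142^2 = 20164 ≡ 126 (mod 233)
3^128 ≡ 126^2 = 15876 ≡ 32 (mod 233)
232 = 128 + 64 + 32 + 8 in binary powers of 2.
So 3^232 ≡ 32 · 126 · 142 · 37 ≡ 1 (mod 233).
Since the result is 1, base 3 gives no evidence that 233 is composite.

1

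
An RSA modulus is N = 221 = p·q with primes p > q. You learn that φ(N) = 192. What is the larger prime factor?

φ(n) = (p−1)(q−1) = n − (p+q) + 1, so p + q = 221 − 192 + 1 = 30.
p and q are the roots of t² − 30t + 221 = 0.
Discriminant: 30² − 4·221 = 900 − 884 = 16; √16 = 4.
q = (30 − 4)/2 = 13, p = (30 + 4)/2 = 17.
Check: 13 · 17 = 221.

17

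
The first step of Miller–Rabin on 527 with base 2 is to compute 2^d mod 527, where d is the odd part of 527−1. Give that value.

349

527 − 1 = 526 = 2^1 · 263, so d = 263.
2^1 ≡ 2 (mod 527)
2^2 ≡ 2^2 = 4 ≡ 4 (mod 527)
2^4 ≡ 4^2 = 16 ≡ 16 (mod 527)
2^8 ≡ 16^2 = 256 ≡ 256 (mod 527)
2^16 ≡ 256^2 = 65536 ≡ 188 (mod 527)
2^32 ≡ 188^2 = 35344 ≡ 35 (mod 527)
2^64 ≡ 35^2 = 1225 ≡ 171 (mod 527)
2^128 ≡ 171^2 = 29241 ≡ 256 (mod 527)
2^256 ≡ 256^2 = 65536 ≡ 188 (mod 527)
263 = 256 + 4 + 2 + 1 in binary powers of 2.
So 2^263 ≡ 188 · 16 · 4 · 2 ≡ 349 (mod 527).
Squaring chain: 349; never reaches −1, so base 2 is a Miller–Rabin witness that 527 is composite.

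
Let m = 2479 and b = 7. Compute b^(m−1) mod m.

7^1 ≡ 7 (mod 2479)
7^2 ≡ 7^2 = 49 ≡ 49 (mod 2479)
7^4 ≡ 49^2 = 2401 ≡ 2401 (mod 2479)
7^8 ≡ 2401^2 = 5764801 ≡ 1126 (mod 2479)
7^16 ≡ 1126^2 = 1267876 ≡ 1107 (mod 2479)
7^32 ≡ 1107^2 = 1225449 ≡ 823 (mod 2479)
7^64 ≡ 823^2 = 677329 ≡ 562 (mod 2479)
7^128 ≡ 562^2 = 315844 ≡ 1011 (mod 2479)
7^256 ≡ 1011^2 = 1022121 ≡ 773 (mod 2479)
7^512 ≡ 773^2 = 597529 ≡ 90 (mod 2479)
7^1024 ≡ 90^2 = 8100 ≡ 663 (mod 2479)
7^2048 ≡ 663^2 = 439569 ≡ 786 (mod 2479)
2478 = 2048 + 256 + 128 + 32 + 8 + 4 + 2 in binary powers of 2.
So 7^2478 ≡ 786 · 773 · 1011 · 823 · 1126 · 2401 · 49 ≡ 528 (mod 2479).
Since 528 ≠ 1, base 7 is a Fermat witness: 2479 is composite.

528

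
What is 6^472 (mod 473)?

6^1 ≡ 6 (mod 473)
6^2 ≡ 6^2 = 36 ≡ 36 (mod 473)
6^4 ≡ 36^2 = 1296 ≡ 350 (mod 473)
6^8 ≡ 350^2 = 122500 ≡ 466 (mod 473)
6^16 ≡ 466^2 = 217156 ≡ 49 (mod 473)
6^32 ≡ 49^2 = 2401 ≡ 36 (mod 473)
6^64 ≡ 36^2 = 1296 ≡ 350 (mod 473)
6^128 ≡ 350^2 = 122500 ≡ 466 (mod 473)
6^256 ≡ 466^2 = 217156 ≡ 49 (mod 473)
472 = 256 + 128 + 64 + 16 + 8 in binary powers of 2.
So 6^472 ≡ 49 · 466 · 350 · 49 · 466 ≡ 135 (mod 473).
Since 135 ≠ 1, base 6 is a Fermat witness: 473 is composite.

135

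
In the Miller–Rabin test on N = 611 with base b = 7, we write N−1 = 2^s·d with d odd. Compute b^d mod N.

611 − 1 = 610 = 2^1 · 305, so d = 305.
7^1 ≡ 7 (mod 611)
7^2 ≡ 7^2 = 49 ≡ 49 (mod 611)
7^4 ≡ 49^2 = 2401 ≡ 568 (mod 611)
7^8 ≡ 568^2 = 322624 ≡ 16 (mod 611)
7^16 ≡ 16^2 = 256 ≡ 256 (mod 611)
7^32 ≡ 256^2 = 65536 ≡ 159 (mod 611)
7^64 ≡ 159^2 = 25281 ≡ 230 (mod 611)
7^128 ≡ 230^2 = 52900 ≡ 354 (mod 611)
7^256 ≡ 354^2 = 125316 ≡ 61 (mod 611)
305 = 256 + 32 + 16 + 1 in binary powers of 2.
So 7^305 ≡ 61 · 159 · 256 · 7 ≡ 102 (mod 611).
Squaring chain: 102; never reaches −1, so base 7 is a Miller–Rabin witness that 611 is composite.

102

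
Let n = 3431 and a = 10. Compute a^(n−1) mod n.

1068

10^1 ≡ 10 (mod 3431)
10^2 ≡ 10^2 = 100 ≡ 100 (mod 3431)
10^4 ≡ 100^2 = 10000 ≡ 3138 (mod 3431)
10^8 ≡ 3138^2 = 9847044 ≡ 74 (mod 3431)
10^16 ≡ 74^2 = 5476 ≡ 2045 (mod 3431)
10^32 ≡ 2045^2 = 4182025 ≡ 3067 (mod 3431)
10^64 ≡ 3067^2 = 9406489 ≡ 2118 (mod 3431)
10^128 ≡ 2118^2 = 4485924 ≡ 1607 (mod 3431)
10^256 ≡ 1607^2 = 2582449 ≡ 2337 (mod 3431)
10^512 ≡ 2337^2 = 5461569 ≡ 2848 (mod 3431)
10^1024 ≡ 2848^2 = 8111104 ≡ 220 (mod 3431)
10^2048 ≡ 220^2 = 48400 ≡ 366 (mod 3431)
3430 = 2048 + 1024 + 256 + 64 + 32 + 4 + 2 in binary powers of 2.
So 10^3430 ≡ 366 · 220 · 2337 · 2118 · 3067 · 3138 · 100 ≡ 1068 (mod 3431).
Since 1068 ≠ 1, base 10 is a Fermat witness: 3431 is composite.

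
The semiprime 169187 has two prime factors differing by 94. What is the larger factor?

461

Since p = q + 94, we have 169187 = q(q + 94), so q² + 94q − 169187 = 0.
Discriminant: 94² + 4·169187 = 8836 + 676748 = 685584; √685584 = 828.
q = (−94 + 828)/2 = 367, and p = q + 94 = 461.
Check: 367 · 461 = 169187.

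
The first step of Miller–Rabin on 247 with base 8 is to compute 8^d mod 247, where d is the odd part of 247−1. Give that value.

247 − 1 = 246 = 2^1 · 123, so d = 123.
8^1 ≡ 8 (mod 247)
8^2 ≡ 8^2 = 64 ≡ 64 (mod 247)
8^4 ≡ 64^2 = 4096 ≡ 144 (mod 247)
8^8 ≡ 144^2 = 20736 ≡ 235 (mod 247)
8^16 ≡ 235^2 = 55225 ≡ 144 (mod 247)
8^32 ≡ 144^2 = 20736 ≡ 235 (mod 247)
8^64 ≡ 235^2 = 55225 ≡ 144 (mod 247)
123 = 64 + 32 + 16 + 8 + 2 + 1 in binary powers of 2.
So 8^123 ≡ 144 · 235 · 144 · 235 · 64 · 8 ≡ 18 (mod 247).
Squaring chain: 18; never reaches −1, so base 8 is a Miller–Rabin witness that 247 is composite.

18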